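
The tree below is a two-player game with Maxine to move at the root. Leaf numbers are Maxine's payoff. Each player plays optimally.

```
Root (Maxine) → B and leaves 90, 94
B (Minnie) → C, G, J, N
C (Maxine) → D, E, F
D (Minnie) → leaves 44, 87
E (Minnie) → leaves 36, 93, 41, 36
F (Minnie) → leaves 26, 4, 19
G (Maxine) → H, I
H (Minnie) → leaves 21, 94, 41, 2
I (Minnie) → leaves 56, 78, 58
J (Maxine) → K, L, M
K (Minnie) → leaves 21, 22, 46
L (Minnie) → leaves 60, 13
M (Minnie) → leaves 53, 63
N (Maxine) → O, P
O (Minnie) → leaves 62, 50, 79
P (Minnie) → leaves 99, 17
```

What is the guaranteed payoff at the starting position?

94

D (Minnie): min(44, 87) = 44
E (Minnie): min(36, 93, 41, 36) = 36
F (Minnie): min(26, 4, 19) = 4
C (Maxine): max(44, 36, 4) = 44
H (Minnie): min(21, 94, 41, 2) = 2
I (Minnie): min(56, 78, 58) = 56
G (Maxine): max(2, 56) = 56
K (Minnie): min(21, 22, 46) = 21
L (Minnie): min(60, 13) = 13
M (Minnie): min(53, 63) = 53
J (Maxine): max(21, 13, 53) = 53
O (Minnie): min(62, 50, 79) = 50
P (Minnie): min(99, 17) = 17
N (Maxine): max(50, 17) = 50
B (Minnie): min(44, 56, 53, 50) = 44
Root (Maxine): max(44, 90, 94) = 94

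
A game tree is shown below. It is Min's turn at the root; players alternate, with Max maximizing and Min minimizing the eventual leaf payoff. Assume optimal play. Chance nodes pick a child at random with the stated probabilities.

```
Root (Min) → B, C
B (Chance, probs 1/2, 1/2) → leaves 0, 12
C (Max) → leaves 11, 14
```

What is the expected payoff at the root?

6

B (Chance): 1/2·0 + 1/2·12 = 6
C (Max): max(11, 14) = 14
Root (Min): min(6, 14) = 6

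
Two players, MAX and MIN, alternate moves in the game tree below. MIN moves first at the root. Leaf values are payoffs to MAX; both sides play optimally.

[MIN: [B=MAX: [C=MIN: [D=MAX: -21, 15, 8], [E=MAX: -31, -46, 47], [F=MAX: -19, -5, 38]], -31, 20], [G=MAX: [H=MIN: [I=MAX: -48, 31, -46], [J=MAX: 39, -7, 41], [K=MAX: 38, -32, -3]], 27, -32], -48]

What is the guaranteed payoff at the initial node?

D (MAX): max(-21, 15, 8) = 15
E (MAX): max(-31, -46, 47) = 47
F (MAX): max(-19, -5, 38) = 38
C (MIN): min(15, 47, 38) = 15
B (MAX): max(15, -31, 20) = 20
I (MAX): max(-48, 31, -46) = 31
J (MAX): max(39, -7, 41) = 41
K (MAX): max(38, -32, -3) = 38
H (MIN): min(31, 41, 38) = 31
G (MAX): max(31, 27, -32) = 31
Root (MIN): min(20, 31, -48) = -48

-48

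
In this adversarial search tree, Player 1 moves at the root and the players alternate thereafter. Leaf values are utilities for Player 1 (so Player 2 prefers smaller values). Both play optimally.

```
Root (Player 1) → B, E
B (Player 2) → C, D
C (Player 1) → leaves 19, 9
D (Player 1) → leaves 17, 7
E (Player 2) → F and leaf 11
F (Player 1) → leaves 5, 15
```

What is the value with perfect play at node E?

11

F: max(5, 15) = 15
E: min(15, 11) = 11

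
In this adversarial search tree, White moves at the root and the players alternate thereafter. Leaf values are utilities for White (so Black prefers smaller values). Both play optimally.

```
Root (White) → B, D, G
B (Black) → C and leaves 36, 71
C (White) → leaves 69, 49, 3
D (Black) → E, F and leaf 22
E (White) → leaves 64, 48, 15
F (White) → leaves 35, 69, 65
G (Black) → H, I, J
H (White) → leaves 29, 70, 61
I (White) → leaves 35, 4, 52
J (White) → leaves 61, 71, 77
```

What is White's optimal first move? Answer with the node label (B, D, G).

C (White): max(69, 49, 3) = 69
B (Black): min(69, 36, 71) = 36
E (White): max(64, 48, 15) = 64
F (White): max(35, 69, 65) = 69
D (Black): min(64, 69, 22) = 22
H (White): max(29, 70, 61) = 70
I (White): max(35, 4, 52) = 52
J (White): max(61, 71, 77) = 77
G (Black): min(70, 52, 77) = 52
Root (White): max(36, 22, 52) = 52
White picks the child with the highest value: G (value 52).

G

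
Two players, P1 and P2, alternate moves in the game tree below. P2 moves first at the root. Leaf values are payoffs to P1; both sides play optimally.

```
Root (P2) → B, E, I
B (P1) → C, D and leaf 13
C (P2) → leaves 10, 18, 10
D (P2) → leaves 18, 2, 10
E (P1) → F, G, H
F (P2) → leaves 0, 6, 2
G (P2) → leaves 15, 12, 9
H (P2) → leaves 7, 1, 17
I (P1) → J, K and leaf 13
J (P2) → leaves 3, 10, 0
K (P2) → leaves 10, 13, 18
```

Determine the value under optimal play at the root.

C (P2): min(10, 18, 10) = 10
D (P2): min(18, 2, 10) = 2
B (P1): max(10, 2, 13) = 13
F (P2): min(0, 6, 2) = 0
G (P2): min(15, 12, 9) = 9
H (P2): min(7, 1, 17) = 1
E (P1): max(0, 9, 1) = 9
J (P2): min(3, 10, 0) = 0
K (P2): min(10, 13, 18) = 10
I (P1): max(0, 10, 13) = 13
Root (P2): min(13, 9, 13) = 9

9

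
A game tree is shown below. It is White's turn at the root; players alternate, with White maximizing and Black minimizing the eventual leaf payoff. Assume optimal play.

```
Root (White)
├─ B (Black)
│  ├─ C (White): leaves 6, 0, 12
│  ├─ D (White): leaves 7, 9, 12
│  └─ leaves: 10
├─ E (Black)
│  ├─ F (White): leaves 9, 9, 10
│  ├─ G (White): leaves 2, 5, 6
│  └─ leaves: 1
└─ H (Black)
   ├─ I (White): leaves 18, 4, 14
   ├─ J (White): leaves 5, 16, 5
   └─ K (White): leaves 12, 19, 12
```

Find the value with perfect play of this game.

C (White): max(6, 0, 12) = 12
D (White): max(7, 9, 12) = 12
B (Black): min(12, 12, 10) = 10
F (White): max(9, 9, 10) = 10
G (White): max(2, 5, 6) = 6
E (Black): min(10, 6, 1) = 1
I (White): max(18, 4, 14) = 18
J (White): max(5, 16, 5) = 16
K (White): max(12, 19, 12) = 19
H (Black): min(18, 16, 19) = 16
Root (White): max(10, 1, 16) = 16

16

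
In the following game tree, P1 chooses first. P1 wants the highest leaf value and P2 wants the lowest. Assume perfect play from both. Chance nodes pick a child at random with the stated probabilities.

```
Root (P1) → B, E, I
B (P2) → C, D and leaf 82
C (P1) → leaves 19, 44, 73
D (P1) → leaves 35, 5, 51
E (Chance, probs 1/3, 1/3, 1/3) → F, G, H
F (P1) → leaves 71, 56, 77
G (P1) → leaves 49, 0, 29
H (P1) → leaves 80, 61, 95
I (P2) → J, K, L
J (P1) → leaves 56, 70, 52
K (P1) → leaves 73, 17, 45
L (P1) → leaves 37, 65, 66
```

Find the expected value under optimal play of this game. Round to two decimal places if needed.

C (P1): max(19, 44, 73) = 73
D (P1): max(35, 5, 51) = 51
B (P2): min(73, 51, 82) = 51
F (P1): max(71, 56, 77) = 77
G (P1): max(49, 0, 29) = 49
H (P1): max(80, 61, 95) = 95
E (Chance): 1/3·77 + 1/3·49 + 1/3·95 = 73.67
J (P1): max(56, 70, 52) = 70
K (P1): max(73, 17, 45) = 73
L (P1): max(37, 65, 66) = 66
I (P2): min(70, 73, 66) = 66
Root (P1): max(51, 73.67, 66) = 73.67

73.67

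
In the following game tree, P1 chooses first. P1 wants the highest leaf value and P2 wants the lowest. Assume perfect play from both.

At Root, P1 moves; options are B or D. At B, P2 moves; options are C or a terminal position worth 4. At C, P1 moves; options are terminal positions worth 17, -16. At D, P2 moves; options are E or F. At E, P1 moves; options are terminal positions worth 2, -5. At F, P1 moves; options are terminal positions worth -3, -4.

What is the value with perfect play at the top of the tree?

4

C (P1): max(17, -16) = 17
B (P2): min(17, 4) = 4
E (P1): max(2, -5) = 2
F (P1): max(-3, -4) = -3
D (P2): min(2, -3) = -3
Root (P1): max(4, -3) = 4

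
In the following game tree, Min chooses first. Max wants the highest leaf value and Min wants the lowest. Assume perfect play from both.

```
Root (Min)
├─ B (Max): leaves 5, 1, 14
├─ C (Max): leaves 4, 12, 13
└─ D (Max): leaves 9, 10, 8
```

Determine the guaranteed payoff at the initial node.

10

B (Max): max(5, 1, 14) = 14
C (Max): max(4, 12, 13) = 13
D (Max): max(9, 10, 8) = 10
Root (Min): min(14, 13, 10) = 10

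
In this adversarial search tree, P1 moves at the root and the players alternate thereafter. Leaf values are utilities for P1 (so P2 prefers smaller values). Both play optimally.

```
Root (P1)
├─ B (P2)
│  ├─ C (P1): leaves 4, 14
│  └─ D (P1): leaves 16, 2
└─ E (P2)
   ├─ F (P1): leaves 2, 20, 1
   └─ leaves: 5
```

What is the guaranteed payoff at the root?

C (P1): max(4, 14) = 14
D (P1): max(16, 2) = 16
B (P2): min(14, 16) = 14
F (P1): max(2, 20, 1) = 20
E (P2): min(20, 5) = 5
Root (P1): max(14, 5) = 14

14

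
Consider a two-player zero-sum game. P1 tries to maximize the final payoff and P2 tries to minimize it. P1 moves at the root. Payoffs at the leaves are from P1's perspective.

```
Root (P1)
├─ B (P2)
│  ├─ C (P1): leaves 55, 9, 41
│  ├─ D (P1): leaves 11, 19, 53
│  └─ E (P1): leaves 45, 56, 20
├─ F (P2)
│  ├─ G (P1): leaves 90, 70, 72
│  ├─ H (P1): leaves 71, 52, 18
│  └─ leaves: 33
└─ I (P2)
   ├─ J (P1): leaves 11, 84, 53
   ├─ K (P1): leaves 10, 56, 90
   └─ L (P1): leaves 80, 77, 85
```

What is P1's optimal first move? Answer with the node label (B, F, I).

I

C (P1): max(55, 9, 41) = 55
D (P1): max(11, 19, 53) = 53
E (P1): max(45, 56, 20) = 56
B (P2): min(55, 53, 56) = 53
G (P1): max(90, 70, 72) = 90
H (P1): max(71, 52, 18) = 71
F (P2): min(90, 71, 33) = 33
J (P1): max(11, 84, 53) = 84
K (P1): max(10, 56, 90) = 90
L (P1): max(80, 77, 85) = 85
I (P2): min(84, 90, 85) = 84
Root (P1): max(53, 33, 84) = 84
P1 picks the child with the highest value: I (value 84).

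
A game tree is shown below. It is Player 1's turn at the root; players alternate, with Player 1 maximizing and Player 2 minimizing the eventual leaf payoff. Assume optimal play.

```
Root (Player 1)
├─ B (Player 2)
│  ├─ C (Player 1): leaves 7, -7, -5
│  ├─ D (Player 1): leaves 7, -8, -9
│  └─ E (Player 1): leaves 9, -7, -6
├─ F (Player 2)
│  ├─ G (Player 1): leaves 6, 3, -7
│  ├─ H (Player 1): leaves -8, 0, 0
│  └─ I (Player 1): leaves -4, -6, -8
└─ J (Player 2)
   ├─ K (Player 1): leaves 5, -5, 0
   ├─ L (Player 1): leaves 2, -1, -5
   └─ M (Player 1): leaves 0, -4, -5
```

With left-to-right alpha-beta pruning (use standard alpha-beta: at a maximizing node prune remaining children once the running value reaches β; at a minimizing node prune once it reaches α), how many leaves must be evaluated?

C [α=-∞,β=+∞]: v=7
D [α=-∞,β=7]: v=7 after child 1 ≥ β → β-cutoff, skip 2
E [α=-∞,β=7]: v=9 after child 1 ≥ β → β-cutoff, skip 2
B [α=-∞,β=+∞]: v=7
G [α=7,β=+∞]: v=6
F [α=7,β=+∞]: v=6 after child 1 ≤ α → α-cutoff, skip 2
K [α=7,β=+∞]: v=5
J [α=7,β=+∞]: v=5 after child 1 ≤ α → α-cutoff, skip 2
Root [α=-∞,β=+∞]: v=7
Leaves evaluated: 11 of 27.

11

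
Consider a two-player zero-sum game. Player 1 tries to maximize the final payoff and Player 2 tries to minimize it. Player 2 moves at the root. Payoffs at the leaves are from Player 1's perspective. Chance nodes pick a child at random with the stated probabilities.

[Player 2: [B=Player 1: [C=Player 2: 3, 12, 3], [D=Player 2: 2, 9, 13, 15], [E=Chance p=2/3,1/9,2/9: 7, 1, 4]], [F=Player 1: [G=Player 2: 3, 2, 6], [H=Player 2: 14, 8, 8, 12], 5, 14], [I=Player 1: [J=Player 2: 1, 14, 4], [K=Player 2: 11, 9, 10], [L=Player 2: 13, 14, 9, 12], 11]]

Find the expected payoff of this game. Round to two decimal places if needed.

C (Player 2): min(3, 12, 3) = 3
D (Player 2): min(2, 9, 13, 15) = 2
E (Chance): 2/3·7 + 1/9·1 + 2/9·4 = 5.67
B (Player 1): max(3, 2, 5.67) = 5.67
G (Player 2): min(3, 2, 6) = 2
H (Player 2): min(14, 8, 8, 12) = 8
F (Player 1): max(2, 8, 5, 14) = 14
J (Player 2): min(1, 14, 4) = 1
K (Player 2): min(11, 9, 10) = 9
L (Player 2): min(13, 14, 9, 12) = 9
I (Player 1): max(1, 9, 9, 11) = 11
Root (Player 2): min(5.67, 14, 11) = 5.67

5.67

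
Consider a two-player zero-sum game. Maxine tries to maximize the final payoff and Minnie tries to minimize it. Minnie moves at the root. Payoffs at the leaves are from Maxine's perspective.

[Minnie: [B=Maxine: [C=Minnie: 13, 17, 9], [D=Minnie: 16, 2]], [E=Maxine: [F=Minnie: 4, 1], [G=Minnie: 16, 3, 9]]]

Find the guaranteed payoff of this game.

C (Minnie): min(13, 17, 9) = 9
D (Minnie): min(16, 2) = 2
B (Maxine): max(9, 2) = 9
F (Minnie): min(4, 1) = 1
G (Minnie): min(16, 3, 9) = 3
E (Maxine): max(1, 3) = 3
Root (Minnie): min(9, 3) = 3

3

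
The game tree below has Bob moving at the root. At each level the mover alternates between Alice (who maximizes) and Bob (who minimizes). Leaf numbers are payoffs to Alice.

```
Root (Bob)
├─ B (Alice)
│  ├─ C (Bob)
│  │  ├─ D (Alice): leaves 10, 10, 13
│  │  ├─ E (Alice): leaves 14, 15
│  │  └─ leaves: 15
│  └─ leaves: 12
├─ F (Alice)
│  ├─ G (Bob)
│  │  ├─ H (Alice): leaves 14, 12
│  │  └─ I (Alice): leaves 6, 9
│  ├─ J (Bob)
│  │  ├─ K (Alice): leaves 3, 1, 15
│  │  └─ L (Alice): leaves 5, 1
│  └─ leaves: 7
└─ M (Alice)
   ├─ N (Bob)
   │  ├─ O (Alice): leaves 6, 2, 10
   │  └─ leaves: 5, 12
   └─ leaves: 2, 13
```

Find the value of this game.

D (Alice): max(10, 10, 13) = 13
E (Alice): max(14, 15) = 15
C (Bob): min(13, 15, 15) = 13
B (Alice): max(13, 12) = 13
H (Alice): max(14, 12) = 14
I (Alice): max(6, 9) = 9
G (Bob): min(14, 9) = 9
K (Alice): max(3, 1, 15) = 15
L (Alice): max(5, 1) = 5
J (Bob): min(15, 5) = 5
F (Alice): max(9, 5, 7) = 9
O (Alice): max(6, 2, 10) = 10
N (Bob): min(10, 5, 12) = 5
M (Alice): max(5, 2, 13) = 13
Root (Bob): min(13, 9, 13) = 9

9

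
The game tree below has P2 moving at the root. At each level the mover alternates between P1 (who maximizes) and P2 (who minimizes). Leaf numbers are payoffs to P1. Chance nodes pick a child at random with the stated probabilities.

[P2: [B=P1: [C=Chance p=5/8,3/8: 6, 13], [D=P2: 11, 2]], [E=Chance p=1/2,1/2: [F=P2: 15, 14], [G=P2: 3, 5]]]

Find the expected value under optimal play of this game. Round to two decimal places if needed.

C (Chance): 5/8·6 + 3/8·13 = 8.62
D (P2): min(11, 2) = 2
B (P1): max(8.62, 2) = 8.62
F (P2): min(15, 14) = 14
G (P2): min(3, 5) = 3
E (Chance): 1/2·14 + 1/2·3 = 8.5
Root (P2): min(8.62, 8.5) = 8.5

8.5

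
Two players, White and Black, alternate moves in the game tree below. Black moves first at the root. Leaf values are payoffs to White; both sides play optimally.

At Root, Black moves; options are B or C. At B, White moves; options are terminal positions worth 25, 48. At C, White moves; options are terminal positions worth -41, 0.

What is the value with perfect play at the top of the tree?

B (White): max(25, 48) = 48
C (White): max(-41, 0) = 0
Root (Black): min(48, 0) = 0

0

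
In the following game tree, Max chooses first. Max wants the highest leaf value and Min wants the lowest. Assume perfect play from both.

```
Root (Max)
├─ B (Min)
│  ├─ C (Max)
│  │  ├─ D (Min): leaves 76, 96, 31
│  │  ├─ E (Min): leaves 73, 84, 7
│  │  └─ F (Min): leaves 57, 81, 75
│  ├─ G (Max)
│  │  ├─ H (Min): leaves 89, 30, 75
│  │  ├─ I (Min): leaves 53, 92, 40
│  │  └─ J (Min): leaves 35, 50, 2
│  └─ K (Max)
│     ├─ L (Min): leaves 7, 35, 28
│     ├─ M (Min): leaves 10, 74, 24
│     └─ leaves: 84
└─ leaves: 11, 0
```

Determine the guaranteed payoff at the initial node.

40

D (Min): min(76, 96, 31) = 31
E (Min): min(73, 84, 7) = 7
F (Min): min(57, 81, 75) = 57
C (Max): max(31, 7, 57) = 57
H (Min): min(89, 30, 75) = 30
I (Min): min(53, 92, 40) = 40
J (Min): min(35, 50, 2) = 2
G (Max): max(30, 40, 2) = 40
L (Min): min(7, 35, 28) = 7
M (Min): min(10, 74, 24) = 10
K (Max): max(7, 10, 84) = 84
B (Min): min(57, 40, 84) = 40
Root (Max): max(40, 11, 0) = 40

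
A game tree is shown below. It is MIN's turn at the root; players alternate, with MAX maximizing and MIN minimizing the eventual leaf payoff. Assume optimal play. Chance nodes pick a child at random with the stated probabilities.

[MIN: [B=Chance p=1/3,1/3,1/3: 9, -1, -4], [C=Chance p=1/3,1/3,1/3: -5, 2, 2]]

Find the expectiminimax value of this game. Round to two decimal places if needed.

B (Chance): 1/3·9 + 1/3·-1 + 1/3·-4 = 1.33
C (Chance): 1/3·-5 + 1/3·2 + 1/3·2 = -0.33
Root (MIN): min(1.33, -0.33) = -0.33

-0.33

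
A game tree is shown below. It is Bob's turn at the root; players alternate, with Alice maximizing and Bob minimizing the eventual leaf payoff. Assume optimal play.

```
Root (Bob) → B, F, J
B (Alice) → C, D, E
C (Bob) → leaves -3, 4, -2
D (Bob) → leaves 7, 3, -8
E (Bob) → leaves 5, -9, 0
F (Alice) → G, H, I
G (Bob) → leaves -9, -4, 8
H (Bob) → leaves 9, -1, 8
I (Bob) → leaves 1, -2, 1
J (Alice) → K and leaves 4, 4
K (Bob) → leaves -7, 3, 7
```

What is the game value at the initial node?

C (Bob): min(-3, 4, -2) = -3
D (Bob): min(7, 3, -8) = -8
E (Bob): min(5, -9, 0) = -9
B (Alice): max(-3, -8, -9) = -3
G (Bob): min(-9, -4, 8) = -9
H (Bob): min(9, -1, 8) = -1
I (Bob): min(1, -2, 1) = -2
F (Alice): max(-9, -1, -2) = -1
K (Bob): min(-7, 3, 7) = -7
J (Alice): max(-7, 4, 4) = 4
Root (Bob): min(-3, -1, 4) = -3

-3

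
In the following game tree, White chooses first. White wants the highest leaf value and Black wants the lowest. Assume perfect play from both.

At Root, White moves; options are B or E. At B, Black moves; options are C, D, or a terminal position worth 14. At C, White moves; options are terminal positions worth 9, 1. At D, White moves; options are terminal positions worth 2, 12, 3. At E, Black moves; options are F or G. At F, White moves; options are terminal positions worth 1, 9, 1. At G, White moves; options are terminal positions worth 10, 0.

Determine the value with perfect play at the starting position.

C (White): max(9, 1) = 9
D (White): max(2, 12, 3) = 12
B (Black): min(9, 12, 14) = 9
F (White): max(1, 9, 1) = 9
G (White): max(10, 0) = 10
E (Black): min(9, 10) = 9
Root (White): max(9, 9) = 9

9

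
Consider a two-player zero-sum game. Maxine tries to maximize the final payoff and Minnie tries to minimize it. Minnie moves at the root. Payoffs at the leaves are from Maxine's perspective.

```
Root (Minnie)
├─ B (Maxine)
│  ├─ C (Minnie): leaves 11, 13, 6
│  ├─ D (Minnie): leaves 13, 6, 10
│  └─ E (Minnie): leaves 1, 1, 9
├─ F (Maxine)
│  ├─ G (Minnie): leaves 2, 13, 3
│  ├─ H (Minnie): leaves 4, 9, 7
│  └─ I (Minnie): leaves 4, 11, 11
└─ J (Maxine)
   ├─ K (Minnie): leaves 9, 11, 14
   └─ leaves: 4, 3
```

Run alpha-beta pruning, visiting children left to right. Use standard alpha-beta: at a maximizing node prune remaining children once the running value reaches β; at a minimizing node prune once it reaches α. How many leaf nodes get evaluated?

C [α=-∞,β=+∞]: v=6
D [α=6,β=+∞]: v=6 after child 2 ≤ α → α-cutoff, skip 1
E [α=6,β=+∞]: v=1 after child 1 ≤ α → α-cutoff, skip 2
B [α=-∞,β=+∞]: v=6
G [α=-∞,β=6]: v=2
H [α=2,β=6]: v=4
I [α=4,β=6]: v=4 after child 1 ≤ α → α-cutoff, skip 2
F [α=-∞,β=6]: v=4
K [α=-∞,β=4]: v=9
J [α=-∞,β=4]: v=9 after child 1 ≥ β → β-cutoff, skip 2
Root [α=-∞,β=+∞]: v=4
Leaves evaluated: 16 of 23.

16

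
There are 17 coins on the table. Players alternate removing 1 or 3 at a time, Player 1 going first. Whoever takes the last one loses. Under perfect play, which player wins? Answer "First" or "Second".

Second

Mark each pile size as W (mover wins) or L (mover loses):
i:   0  1  2  3  4  5  6  7  8  9 10 11 12 13 14 15 16 17
     W  L  W  L  W  L  W  L  W  L  W  L  W  L  W  L  W  L
Position 17 is L, so the second player wins.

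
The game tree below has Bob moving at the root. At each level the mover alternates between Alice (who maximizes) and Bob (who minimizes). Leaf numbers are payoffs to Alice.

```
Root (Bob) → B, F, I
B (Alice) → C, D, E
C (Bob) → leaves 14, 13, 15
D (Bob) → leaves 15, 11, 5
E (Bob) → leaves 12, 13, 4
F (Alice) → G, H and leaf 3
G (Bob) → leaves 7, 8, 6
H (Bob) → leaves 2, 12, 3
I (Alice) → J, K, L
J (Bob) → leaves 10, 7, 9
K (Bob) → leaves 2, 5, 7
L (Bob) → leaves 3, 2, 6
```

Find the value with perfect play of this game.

6

C (Bob): min(14, 13, 15) = 13
D (Bob): min(15, 11, 5) = 5
E (Bob): min(12, 13, 4) = 4
B (Alice): max(13, 5, 4) = 13
G (Bob): min(7, 8, 6) = 6
H (Bob): min(2, 12, 3) = 2
F (Alice): max(6, 2, 3) = 6
J (Bob): min(10, 7, 9) = 7
K (Bob): min(2, 5, 7) = 2
L (Bob): min(3, 2, 6) = 2
I (Alice): max(7, 2, 2) = 7
Root (Bob): min(13, 6, 7) = 6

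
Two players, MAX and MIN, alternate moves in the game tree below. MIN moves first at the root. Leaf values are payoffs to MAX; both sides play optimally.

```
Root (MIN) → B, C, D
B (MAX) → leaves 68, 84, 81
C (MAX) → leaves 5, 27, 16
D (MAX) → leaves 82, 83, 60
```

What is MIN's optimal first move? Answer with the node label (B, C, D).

B (MAX): max(68, 84, 81) = 84
C (MAX): max(5, 27, 16) = 27
D (MAX): max(82, 83, 60) = 83
Root (MIN): min(84, 27, 83) = 27
MIN picks the child with the lowest value: C (value 27).

C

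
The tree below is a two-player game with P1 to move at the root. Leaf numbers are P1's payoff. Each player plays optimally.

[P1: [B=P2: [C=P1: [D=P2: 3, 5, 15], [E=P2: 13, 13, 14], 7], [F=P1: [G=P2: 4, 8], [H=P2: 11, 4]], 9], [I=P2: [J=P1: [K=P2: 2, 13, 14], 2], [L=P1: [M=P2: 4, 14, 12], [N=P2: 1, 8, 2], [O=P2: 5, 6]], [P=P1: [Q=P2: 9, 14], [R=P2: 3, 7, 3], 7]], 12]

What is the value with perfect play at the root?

D (P2): min(3, 5, 15) = 3
E (P2): min(13, 13, 14) = 13
C (P1): max(3, 13, 7) = 13
G (P2): min(4, 8) = 4
H (P2): min(11, 4) = 4
F (P1): max(4, 4) = 4
B (P2): min(13, 4, 9) = 4
K (P2): min(2, 13, 14) = 2
J (P1): max(2, 2) = 2
M (P2): min(4, 14, 12) = 4
N (P2): min(1, 8, 2) = 1
O (P2): min(5, 6) = 5
L (P1): max(4, 1, 5) = 5
Q (P2): min(9, 14) = 9
R (P2): min(3, 7, 3) = 3
P (P1): max(9, 3, 7) = 9
I (P2): min(2, 5, 9) = 2
Root (P1): max(4, 2, 12) = 12

12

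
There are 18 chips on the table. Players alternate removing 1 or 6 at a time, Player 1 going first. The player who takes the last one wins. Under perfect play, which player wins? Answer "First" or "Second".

Second

i:   0  1  2  3  4  5  6  7  8  9 10 11 12 13 14 15 16 17 18
     L  W  L  W  L  W  W  L  W  L  W  L  W  W  L  W  L  W  L
Position 18 is L, so the second player wins.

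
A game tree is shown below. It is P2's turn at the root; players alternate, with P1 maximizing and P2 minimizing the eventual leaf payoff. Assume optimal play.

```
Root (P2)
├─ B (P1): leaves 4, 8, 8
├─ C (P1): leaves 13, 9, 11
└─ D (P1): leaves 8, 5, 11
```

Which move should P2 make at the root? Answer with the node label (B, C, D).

B

B (P1): max(4, 8, 8) = 8
C (P1): max(13, 9, 11) = 13
D (P1): max(8, 5, 11) = 11
Root (P2): min(8, 13, 11) = 8
P2 picks the child with the lowest value: B (value 8).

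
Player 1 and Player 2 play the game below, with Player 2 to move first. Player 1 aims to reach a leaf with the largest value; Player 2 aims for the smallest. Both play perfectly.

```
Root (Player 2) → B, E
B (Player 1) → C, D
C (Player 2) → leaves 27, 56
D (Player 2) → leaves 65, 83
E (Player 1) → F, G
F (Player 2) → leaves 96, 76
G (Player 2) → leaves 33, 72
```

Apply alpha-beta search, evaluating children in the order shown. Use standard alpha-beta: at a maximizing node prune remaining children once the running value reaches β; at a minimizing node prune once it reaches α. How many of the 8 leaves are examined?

6

C [α=-∞,β=+∞]: v=27
D [α=27,β=+∞]: v=65
B [α=-∞,β=+∞]: v=65
F [α=-∞,β=65]: v=76
E [α=-∞,β=65]: v=76 after child 1 ≥ β → β-cutoff, skip 1
Root [α=-∞,β=+∞]: v=65
Leaves evaluated: 6 of 8.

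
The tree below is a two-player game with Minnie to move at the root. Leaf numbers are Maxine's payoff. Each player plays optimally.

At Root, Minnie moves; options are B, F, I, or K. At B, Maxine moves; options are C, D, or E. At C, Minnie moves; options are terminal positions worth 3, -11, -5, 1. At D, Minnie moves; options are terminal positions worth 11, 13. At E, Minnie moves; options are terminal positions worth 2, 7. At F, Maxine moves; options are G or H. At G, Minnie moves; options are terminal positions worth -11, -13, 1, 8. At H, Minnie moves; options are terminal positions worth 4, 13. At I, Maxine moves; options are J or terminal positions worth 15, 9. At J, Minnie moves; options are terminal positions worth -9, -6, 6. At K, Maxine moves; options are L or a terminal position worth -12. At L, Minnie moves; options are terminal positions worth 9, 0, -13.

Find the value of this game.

C (Minnie): min(3, -11, -5, 1) = -11
D (Minnie): min(11, 13) = 11
E (Minnie): min(2, 7) = 2
B (Maxine): max(-11, 11, 2) = 11
G (Minnie): min(-11, -13, 1, 8) = -13
H (Minnie): min(4, 13) = 4
F (Maxine): max(-13, 4) = 4
J (Minnie): min(-9, -6, 6) = -9
I (Maxine): max(-9, 15, 9) = 15
L (Minnie): min(9, 0, -13) = -13
K (Maxine): max(-13, -12) = -12
Root (Minnie): min(11, 4, 15, -12) = -12

-12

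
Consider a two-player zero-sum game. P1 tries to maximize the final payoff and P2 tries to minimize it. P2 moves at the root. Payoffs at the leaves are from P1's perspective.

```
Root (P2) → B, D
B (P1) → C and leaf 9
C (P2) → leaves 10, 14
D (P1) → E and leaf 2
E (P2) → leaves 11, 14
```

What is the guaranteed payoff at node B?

10

C: min(10, 14) = 10
B: max(10, 9) = 10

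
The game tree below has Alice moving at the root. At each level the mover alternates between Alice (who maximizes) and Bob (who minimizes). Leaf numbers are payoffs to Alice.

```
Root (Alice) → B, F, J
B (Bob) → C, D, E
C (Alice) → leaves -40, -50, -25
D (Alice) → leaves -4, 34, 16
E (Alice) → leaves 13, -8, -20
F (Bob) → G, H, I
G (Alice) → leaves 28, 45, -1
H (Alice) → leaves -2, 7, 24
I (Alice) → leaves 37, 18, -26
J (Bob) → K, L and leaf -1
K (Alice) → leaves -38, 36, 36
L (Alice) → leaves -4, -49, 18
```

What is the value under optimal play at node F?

24

G: max(28, 45, -1) = 45
H: max(-2, 7, 24) = 24
I: max(37, 18, -26) = 37
F: min(45, 24, 37) = 24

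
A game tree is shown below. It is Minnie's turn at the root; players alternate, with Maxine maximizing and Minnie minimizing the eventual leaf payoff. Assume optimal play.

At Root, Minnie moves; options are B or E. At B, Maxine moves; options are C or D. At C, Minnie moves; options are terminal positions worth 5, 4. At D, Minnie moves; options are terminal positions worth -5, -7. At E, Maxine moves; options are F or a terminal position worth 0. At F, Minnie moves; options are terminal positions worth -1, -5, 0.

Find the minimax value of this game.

C (Minnie): min(5, 4) = 4
D (Minnie): min(-5, -7) = -7
B (Maxine): max(4, -7) = 4
F (Minnie): min(-1, -5, 0) = -5
E (Maxine): max(-5, 0) = 0
Root (Minnie): min(4, 0) = 0

0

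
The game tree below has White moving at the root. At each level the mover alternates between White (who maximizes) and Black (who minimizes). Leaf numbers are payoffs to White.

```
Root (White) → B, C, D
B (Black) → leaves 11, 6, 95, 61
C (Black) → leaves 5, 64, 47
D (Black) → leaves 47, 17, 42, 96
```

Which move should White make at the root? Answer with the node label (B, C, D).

D

B (Black): min(11, 6, 95, 61) = 6
C (Black): min(5, 64, 47) = 5
D (Black): min(47, 17, 42, 96) = 17
Root (White): max(6, 5, 17) = 17
White picks the child with the highest value: D (value 17).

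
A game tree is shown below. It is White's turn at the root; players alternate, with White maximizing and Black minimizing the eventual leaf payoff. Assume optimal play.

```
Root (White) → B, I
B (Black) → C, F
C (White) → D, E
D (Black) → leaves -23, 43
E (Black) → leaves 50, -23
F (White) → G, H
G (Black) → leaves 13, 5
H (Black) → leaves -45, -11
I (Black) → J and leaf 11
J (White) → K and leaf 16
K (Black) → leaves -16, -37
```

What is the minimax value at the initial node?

11

D (Black): min(-23, 43) = -23
E (Black): min(50, -23) = -23
C (White): max(-23, -23) = -23
G (Black): min(13, 5) = 5
H (Black): min(-45, -11) = -45
F (White): max(5, -45) = 5
B (Black): min(-23, 5) = -23
K (Black): min(-16, -37) = -37
J (White): max(-37, 16) = 16
I (Black): min(16, 11) = 11
Root (White): max(-23, 11) = 11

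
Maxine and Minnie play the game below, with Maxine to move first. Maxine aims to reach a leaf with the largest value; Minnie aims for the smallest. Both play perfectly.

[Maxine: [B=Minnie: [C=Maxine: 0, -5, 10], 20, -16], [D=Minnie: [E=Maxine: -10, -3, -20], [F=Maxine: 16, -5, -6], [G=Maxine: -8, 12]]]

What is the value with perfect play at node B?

C: max(0, -5, 10) = 10
B: min(10, 20, -16) = -16

-16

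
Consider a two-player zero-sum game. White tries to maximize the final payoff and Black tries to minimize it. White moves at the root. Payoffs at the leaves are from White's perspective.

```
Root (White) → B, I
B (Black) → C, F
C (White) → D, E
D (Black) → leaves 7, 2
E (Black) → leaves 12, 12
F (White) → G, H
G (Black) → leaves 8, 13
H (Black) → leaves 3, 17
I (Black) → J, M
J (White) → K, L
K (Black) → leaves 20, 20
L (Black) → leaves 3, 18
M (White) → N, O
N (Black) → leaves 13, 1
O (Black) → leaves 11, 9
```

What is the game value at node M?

9

N: min(13, 1) = 1
O: min(11, 9) = 9
M: max(1, 9) = 9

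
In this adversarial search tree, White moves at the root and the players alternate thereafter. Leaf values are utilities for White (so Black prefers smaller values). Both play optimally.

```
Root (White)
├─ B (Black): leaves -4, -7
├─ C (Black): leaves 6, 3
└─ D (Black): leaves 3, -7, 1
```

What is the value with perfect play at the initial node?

B (Black): min(-4, -7) = -7
C (Black): min(6, 3) = 3
D (Black): min(3, -7, 1) = -7
Root (White): max(-7, 3, -7) = 3

3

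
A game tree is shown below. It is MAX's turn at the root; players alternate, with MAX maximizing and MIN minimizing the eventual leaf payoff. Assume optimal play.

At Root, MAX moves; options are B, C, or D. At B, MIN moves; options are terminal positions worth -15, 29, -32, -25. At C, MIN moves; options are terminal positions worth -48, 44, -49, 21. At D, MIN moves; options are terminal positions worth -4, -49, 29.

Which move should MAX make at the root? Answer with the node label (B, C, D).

B (MIN): min(-15, 29, -32, -25) = -32
C (MIN): min(-48, 44, -49, 21) = -49
D (MIN): min(-4, -49, 29) = -49
Root (MAX): max(-32, -49, -49) = -32
MAX picks the child with the highest value: B (value -32).

B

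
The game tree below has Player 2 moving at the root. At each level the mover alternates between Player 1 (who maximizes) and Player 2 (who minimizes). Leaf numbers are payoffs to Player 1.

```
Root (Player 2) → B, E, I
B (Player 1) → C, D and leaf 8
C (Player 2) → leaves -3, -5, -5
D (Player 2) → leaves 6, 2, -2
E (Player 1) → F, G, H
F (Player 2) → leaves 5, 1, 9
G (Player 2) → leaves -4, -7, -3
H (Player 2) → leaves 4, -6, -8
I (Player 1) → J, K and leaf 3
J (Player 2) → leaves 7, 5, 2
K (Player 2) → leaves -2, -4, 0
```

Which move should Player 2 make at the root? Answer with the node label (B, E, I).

C (Player 2): min(-3, -5, -5) = -5
D (Player 2): min(6, 2, -2) = -2
B (Player 1): max(-5, -2, 8) = 8
F (Player 2): min(5, 1, 9) = 1
G (Player 2): min(-4, -7, -3) = -7
H (Player 2): min(4, -6, -8) = -8
E (Player 1): max(1, -7, -8) = 1
J (Player 2): min(7, 5, 2) = 2
K (Player 2): min(-2, -4, 0) = -4
I (Player 1): max(2, -4, 3) = 3
Root (Player 2): min(8, 1, 3) = 1
Player 2 picks the child with the lowest value: E (value 1).

E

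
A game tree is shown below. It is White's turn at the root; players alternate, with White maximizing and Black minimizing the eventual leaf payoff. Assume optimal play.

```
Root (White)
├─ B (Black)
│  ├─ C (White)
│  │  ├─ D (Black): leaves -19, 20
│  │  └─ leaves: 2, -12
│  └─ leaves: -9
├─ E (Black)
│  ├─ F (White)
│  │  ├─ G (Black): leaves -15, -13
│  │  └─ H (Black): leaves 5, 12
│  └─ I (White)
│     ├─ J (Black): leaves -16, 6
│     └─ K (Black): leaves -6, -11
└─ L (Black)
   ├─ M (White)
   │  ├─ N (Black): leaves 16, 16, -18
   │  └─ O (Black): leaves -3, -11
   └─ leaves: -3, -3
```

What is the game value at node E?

-11

G: min(-15, -13) = -15
H: min(5, 12) = 5
F: max(-15, 5) = 5
J: min(-16, 6) = -16
K: min(-6, -11) = -11
I: max(-16, -11) = -11
E: min(5, -11) = -11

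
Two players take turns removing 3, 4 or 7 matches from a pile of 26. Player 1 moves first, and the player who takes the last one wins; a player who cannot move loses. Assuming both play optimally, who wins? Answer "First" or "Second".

Compute winning (W) and losing (L) positions by backward induction:
i:   0  1  2  3  4  5  6  7  8  9 10 11 12 13 14 15 16 17 18 19 20 21 22 23 24 25 26
     L  L  L  W  W  W  W  W  W  W  L  L  L  W  W  W  W  W  W  W  L  L  L  W  W  W  W
Position 26 is W, so the first player wins.

First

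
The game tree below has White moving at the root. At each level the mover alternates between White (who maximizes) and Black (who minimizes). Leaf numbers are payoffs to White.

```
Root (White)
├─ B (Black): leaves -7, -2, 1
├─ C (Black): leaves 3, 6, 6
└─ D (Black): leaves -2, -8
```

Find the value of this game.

B (Black): min(-7, -2, 1) = -7
C (Black): min(3, 6, 6) = 3
D (Black): min(-2, -8) = -8
Root (White): max(-7, 3, -8) = 3

3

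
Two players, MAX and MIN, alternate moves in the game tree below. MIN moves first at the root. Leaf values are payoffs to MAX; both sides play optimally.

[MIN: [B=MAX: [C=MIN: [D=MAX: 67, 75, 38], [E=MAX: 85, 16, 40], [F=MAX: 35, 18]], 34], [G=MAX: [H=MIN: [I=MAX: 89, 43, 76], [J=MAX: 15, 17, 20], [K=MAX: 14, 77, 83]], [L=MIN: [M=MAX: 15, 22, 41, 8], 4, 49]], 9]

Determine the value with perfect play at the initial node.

9

D (MAX): max(67, 75, 38) = 75
E (MAX): max(85, 16, 40) = 85
F (MAX): max(35, 18) = 35
C (MIN): min(75, 85, 35) = 35
B (MAX): max(35, 34) = 35
I (MAX): max(89, 43, 76) = 89
J (MAX): max(15, 17, 20) = 20
K (MAX): max(14, 77, 83) = 83
H (MIN): min(89, 20, 83) = 20
M (MAX): max(15, 22, 41, 8) = 41
L (MIN): min(41, 4, 49) = 4
G (MAX): max(20, 4) = 20
Root (MIN): min(35, 20, 9) = 9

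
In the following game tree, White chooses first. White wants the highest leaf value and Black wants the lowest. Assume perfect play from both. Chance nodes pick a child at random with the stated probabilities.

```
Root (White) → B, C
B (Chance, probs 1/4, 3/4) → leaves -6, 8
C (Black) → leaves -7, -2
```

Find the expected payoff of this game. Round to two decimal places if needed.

4.5

B (Chance): 1/4·-6 + 3/4·8 = 4.5
C (Black): min(-7, -2) = -7
Root (White): max(4.5, -7) = 4.5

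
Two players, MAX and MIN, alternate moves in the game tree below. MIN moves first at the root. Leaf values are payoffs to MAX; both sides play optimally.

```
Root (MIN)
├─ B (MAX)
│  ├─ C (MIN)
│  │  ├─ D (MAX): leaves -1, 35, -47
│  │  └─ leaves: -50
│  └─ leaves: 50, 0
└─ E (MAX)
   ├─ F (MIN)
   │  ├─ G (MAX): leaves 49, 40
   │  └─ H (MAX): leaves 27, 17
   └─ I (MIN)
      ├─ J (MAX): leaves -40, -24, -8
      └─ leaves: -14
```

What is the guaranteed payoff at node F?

G: max(49, 40) = 49
H: max(27, 17) = 27
F: min(49, 27) = 27

27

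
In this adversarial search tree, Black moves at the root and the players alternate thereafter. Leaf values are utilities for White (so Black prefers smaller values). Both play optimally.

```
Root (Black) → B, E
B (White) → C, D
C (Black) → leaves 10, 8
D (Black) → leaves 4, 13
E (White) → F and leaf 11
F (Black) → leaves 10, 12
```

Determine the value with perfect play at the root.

C (Black): min(10, 8) = 8
D (Black): min(4, 13) = 4
B (White): max(8, 4) = 8
F (Black): min(10, 12) = 10
E (White): max(10, 11) = 11
Root (Black): min(8, 11) = 8

8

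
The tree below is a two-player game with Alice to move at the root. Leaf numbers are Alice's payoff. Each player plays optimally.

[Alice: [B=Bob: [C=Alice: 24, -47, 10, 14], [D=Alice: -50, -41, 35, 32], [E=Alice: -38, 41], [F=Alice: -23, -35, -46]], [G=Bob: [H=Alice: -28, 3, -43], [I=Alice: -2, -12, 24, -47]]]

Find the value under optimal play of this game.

C (Alice): max(24, -47, 10, 14) = 24
D (Alice): max(-50, -41, 35, 32) = 35
E (Alice): max(-38, 41) = 41
F (Alice): max(-23, -35, -46) = -23
B (Bob): min(24, 35, 41, -23) = -23
H (Alice): max(-28, 3, -43) = 3
I (Alice): max(-2, -12, 24, -47) = 24
G (Bob): min(3, 24) = 3
Root (Alice): max(-23, 3) = 3

3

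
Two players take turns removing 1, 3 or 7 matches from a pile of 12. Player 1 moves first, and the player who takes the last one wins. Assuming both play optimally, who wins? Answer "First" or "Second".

Second

Compute winning (W) and losing (L) positions by backward induction:
i:   0  1  2  3  4  5  6  7  8  9 10 11 12
     L  W  L  W  L  W  L  W  L  W  L  W  L
Position 12 is L, so the second player wins.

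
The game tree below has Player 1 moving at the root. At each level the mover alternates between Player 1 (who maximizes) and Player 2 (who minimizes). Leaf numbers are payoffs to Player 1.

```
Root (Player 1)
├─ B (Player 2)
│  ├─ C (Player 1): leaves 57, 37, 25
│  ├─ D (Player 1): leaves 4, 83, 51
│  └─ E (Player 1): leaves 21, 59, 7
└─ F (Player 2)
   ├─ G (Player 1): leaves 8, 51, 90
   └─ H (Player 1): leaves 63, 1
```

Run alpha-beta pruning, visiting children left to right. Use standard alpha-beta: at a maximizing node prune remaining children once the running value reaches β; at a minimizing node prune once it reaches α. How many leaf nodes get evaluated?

C [α=-∞,β=+∞]: v=57
D [α=-∞,β=57]: v=83 after child 2 ≥ β → β-cutoff, skip 1
E [α=-∞,β=57]: v=59 after child 2 ≥ β → β-cutoff, skip 1
B [α=-∞,β=+∞]: v=57
G [α=57,β=+∞]: v=90
H [α=57,β=90]: v=63
F [α=57,β=+∞]: v=63
Root [α=-∞,β=+∞]: v=63
Leaves evaluated: 12 of 14.

12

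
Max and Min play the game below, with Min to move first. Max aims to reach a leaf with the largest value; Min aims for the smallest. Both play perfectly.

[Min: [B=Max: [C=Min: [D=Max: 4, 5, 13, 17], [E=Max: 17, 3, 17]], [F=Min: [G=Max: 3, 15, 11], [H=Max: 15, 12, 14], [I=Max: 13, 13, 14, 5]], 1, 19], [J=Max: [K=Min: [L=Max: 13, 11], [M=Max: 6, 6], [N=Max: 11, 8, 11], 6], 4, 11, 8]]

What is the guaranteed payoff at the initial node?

11

D (Max): max(4, 5, 13, 17) = 17
E (Max): max(17, 3, 17) = 17
C (Min): min(17, 17) = 17
G (Max): max(3, 15, 11) = 15
H (Max): max(15, 12, 14) = 15
I (Max): max(13, 13, 14, 5) = 14
F (Min): min(15, 15, 14) = 14
B (Max): max(17, 14, 1, 19) = 19
L (Max): max(13, 11) = 13
M (Max): max(6, 6) = 6
N (Max): max(11, 8, 11) = 11
K (Min): min(13, 6, 11, 6) = 6
J (Max): max(6, 4, 11, 8) = 11
Root (Min): min(19, 11) = 11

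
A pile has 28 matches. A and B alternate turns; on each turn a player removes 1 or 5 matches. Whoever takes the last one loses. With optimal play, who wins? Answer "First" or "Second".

First

i:   0  1  2  3  4  5  6  7  8  9 10 11 12 13 14 15 16 17 18 19 20 21 22 23 24 25 26 27 28
     W  L  W  L  W  L  W  L  W  L  W  L  W  L  W  L  W  L  W  L  W  L  W  L  W  L  W  L  W
Position 28 is W, so the first player wins.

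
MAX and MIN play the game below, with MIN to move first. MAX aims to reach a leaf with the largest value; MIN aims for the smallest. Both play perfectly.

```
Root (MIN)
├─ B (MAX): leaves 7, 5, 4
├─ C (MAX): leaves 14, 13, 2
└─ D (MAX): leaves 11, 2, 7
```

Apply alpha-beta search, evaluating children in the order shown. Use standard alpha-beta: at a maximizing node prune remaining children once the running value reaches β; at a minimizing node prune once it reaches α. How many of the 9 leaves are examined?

B [α=-∞,β=+∞]: v=7
C [α=-∞,β=7]: v=14 after child 1 ≥ β → β-cutoff, skip 2
D [α=-∞,β=7]: v=11 after child 1 ≥ β → β-cutoff, skip 2
Root [α=-∞,β=+∞]: v=7
Leaves evaluated: 5 of 9.

5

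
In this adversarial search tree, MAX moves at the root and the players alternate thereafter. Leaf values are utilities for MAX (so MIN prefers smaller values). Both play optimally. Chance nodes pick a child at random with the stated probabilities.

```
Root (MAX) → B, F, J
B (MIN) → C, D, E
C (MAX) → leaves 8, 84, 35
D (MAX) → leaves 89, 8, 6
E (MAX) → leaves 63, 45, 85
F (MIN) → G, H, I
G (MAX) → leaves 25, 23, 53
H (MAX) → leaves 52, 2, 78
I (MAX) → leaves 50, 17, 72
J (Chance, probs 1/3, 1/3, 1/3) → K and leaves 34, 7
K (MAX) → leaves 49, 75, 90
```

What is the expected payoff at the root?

C (MAX): max(8, 84, 35) = 84
D (MAX): max(89, 8, 6) = 89
E (MAX): max(63, 45, 85) = 85
B (MIN): min(84, 89, 85) = 84
G (MAX): max(25, 23, 53) = 53
H (MAX): max(52, 2, 78) = 78
I (MAX): max(50, 17, 72) = 72
F (MIN): min(53, 78, 72) = 53
K (MAX): max(49, 75, 90) = 90
J (Chance): 1/3·90 + 1/3·34 + 1/3·7 = 43.67
Root (MAX): max(84, 53, 43.67) = 84

84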